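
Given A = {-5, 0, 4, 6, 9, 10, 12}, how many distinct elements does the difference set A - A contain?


A - A = {a - a' : a, a' ∈ A}; |A| = 7.
Bounds: 2|A|-1 ≤ |A - A| ≤ |A|² - |A| + 1, i.e. 13 ≤ |A - A| ≤ 43.
Note: 0 ∈ A - A always (from a - a). The set is symmetric: if d ∈ A - A then -d ∈ A - A.
Enumerate nonzero differences d = a - a' with a > a' (then include -d):
Positive differences: {1, 2, 3, 4, 5, 6, 8, 9, 10, 11, 12, 14, 15, 17}
Full difference set: {0} ∪ (positive diffs) ∪ (negative diffs).
|A - A| = 1 + 2·14 = 29 (matches direct enumeration: 29).

|A - A| = 29


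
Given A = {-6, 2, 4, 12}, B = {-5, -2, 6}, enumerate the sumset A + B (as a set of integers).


A + B = {a + b : a ∈ A, b ∈ B}.
Enumerate all |A|·|B| = 4·3 = 12 pairs (a, b) and collect distinct sums.
a = -6: -6+-5=-11, -6+-2=-8, -6+6=0
a = 2: 2+-5=-3, 2+-2=0, 2+6=8
a = 4: 4+-5=-1, 4+-2=2, 4+6=10
a = 12: 12+-5=7, 12+-2=10, 12+6=18
Collecting distinct sums: A + B = {-11, -8, -3, -1, 0, 2, 7, 8, 10, 18}
|A + B| = 10

A + B = {-11, -8, -3, -1, 0, 2, 7, 8, 10, 18}


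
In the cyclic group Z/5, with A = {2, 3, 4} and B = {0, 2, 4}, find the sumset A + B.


Work in Z/5Z: reduce every sum a + b modulo 5.
Enumerate all 9 pairs:
a = 2: 2+0=2, 2+2=4, 2+4=1
a = 3: 3+0=3, 3+2=0, 3+4=2
a = 4: 4+0=4, 4+2=1, 4+4=3
Distinct residues collected: {0, 1, 2, 3, 4}
|A + B| = 5 (out of 5 total residues).

A + B = {0, 1, 2, 3, 4}


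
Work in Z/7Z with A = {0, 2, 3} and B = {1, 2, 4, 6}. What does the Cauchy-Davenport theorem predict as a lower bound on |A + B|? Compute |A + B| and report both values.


Cauchy-Davenport: |A + B| ≥ min(p, |A| + |B| - 1) for A, B nonempty in Z/pZ.
|A| = 3, |B| = 4, p = 7.
CD lower bound = min(7, 3 + 4 - 1) = min(7, 6) = 6.
Compute A + B mod 7 directly:
a = 0: 0+1=1, 0+2=2, 0+4=4, 0+6=6
a = 2: 2+1=3, 2+2=4, 2+4=6, 2+6=1
a = 3: 3+1=4, 3+2=5, 3+4=0, 3+6=2
A + B = {0, 1, 2, 3, 4, 5, 6}, so |A + B| = 7.
Verify: 7 ≥ 6? Yes ✓.

CD lower bound = 6, actual |A + B| = 7.


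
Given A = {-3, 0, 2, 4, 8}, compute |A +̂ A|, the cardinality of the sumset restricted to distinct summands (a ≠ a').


Restricted sumset: A +̂ A = {a + a' : a ∈ A, a' ∈ A, a ≠ a'}.
Equivalently, take A + A and drop any sum 2a that is achievable ONLY as a + a for a ∈ A (i.e. sums representable only with equal summands).
Enumerate pairs (a, a') with a < a' (symmetric, so each unordered pair gives one sum; this covers all a ≠ a'):
  -3 + 0 = -3
  -3 + 2 = -1
  -3 + 4 = 1
  -3 + 8 = 5
  0 + 2 = 2
  0 + 4 = 4
  0 + 8 = 8
  2 + 4 = 6
  2 + 8 = 10
  4 + 8 = 12
Collected distinct sums: {-3, -1, 1, 2, 4, 5, 6, 8, 10, 12}
|A +̂ A| = 10
(Reference bound: |A +̂ A| ≥ 2|A| - 3 for |A| ≥ 2, with |A| = 5 giving ≥ 7.)

|A +̂ A| = 10


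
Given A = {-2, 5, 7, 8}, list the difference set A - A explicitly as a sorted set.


A - A = {a - a' : a, a' ∈ A}.
Compute a - a' for each ordered pair (a, a'):
a = -2: -2--2=0, -2-5=-7, -2-7=-9, -2-8=-10
a = 5: 5--2=7, 5-5=0, 5-7=-2, 5-8=-3
a = 7: 7--2=9, 7-5=2, 7-7=0, 7-8=-1
a = 8: 8--2=10, 8-5=3, 8-7=1, 8-8=0
Collecting distinct values (and noting 0 appears from a-a):
A - A = {-10, -9, -7, -3, -2, -1, 0, 1, 2, 3, 7, 9, 10}
|A - A| = 13

A - A = {-10, -9, -7, -3, -2, -1, 0, 1, 2, 3, 7, 9, 10}


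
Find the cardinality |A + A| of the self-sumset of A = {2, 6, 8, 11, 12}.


A + A = {a + a' : a, a' ∈ A}; |A| = 5.
General bounds: 2|A| - 1 ≤ |A + A| ≤ |A|(|A|+1)/2, i.e. 9 ≤ |A + A| ≤ 15.
Lower bound 2|A|-1 is attained iff A is an arithmetic progression.
Enumerate sums a + a' for a ≤ a' (symmetric, so this suffices):
a = 2: 2+2=4, 2+6=8, 2+8=10, 2+11=13, 2+12=14
a = 6: 6+6=12, 6+8=14, 6+11=17, 6+12=18
a = 8: 8+8=16, 8+11=19, 8+12=20
a = 11: 11+11=22, 11+12=23
a = 12: 12+12=24
Distinct sums: {4, 8, 10, 12, 13, 14, 16, 17, 18, 19, 20, 22, 23, 24}
|A + A| = 14

|A + A| = 14


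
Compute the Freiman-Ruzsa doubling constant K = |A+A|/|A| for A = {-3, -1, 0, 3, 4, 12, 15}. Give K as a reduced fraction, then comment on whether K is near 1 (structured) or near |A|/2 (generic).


|A| = 7.
Compute A + A by enumerating all 49 pairs.
A + A = {-6, -4, -3, -2, -1, 0, 1, 2, 3, 4, 6, 7, 8, 9, 11, 12, 14, 15, 16, 18, 19, 24, 27, 30}, so |A + A| = 24.
K = |A + A| / |A| = 24/7 (already in lowest terms) ≈ 3.4286.
Reference: AP of size 7 gives K = 13/7 ≈ 1.8571; a fully generic set of size 7 gives K ≈ 4.0000.

|A| = 7, |A + A| = 24, K = 24/7.


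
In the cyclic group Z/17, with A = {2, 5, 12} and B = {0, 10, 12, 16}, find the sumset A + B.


Work in Z/17Z: reduce every sum a + b modulo 17.
Enumerate all 12 pairs:
a = 2: 2+0=2, 2+10=12, 2+12=14, 2+16=1
a = 5: 5+0=5, 5+10=15, 5+12=0, 5+16=4
a = 12: 12+0=12, 12+10=5, 12+12=7, 12+16=11
Distinct residues collected: {0, 1, 2, 4, 5, 7, 11, 12, 14, 15}
|A + B| = 10 (out of 17 total residues).

A + B = {0, 1, 2, 4, 5, 7, 11, 12, 14, 15}


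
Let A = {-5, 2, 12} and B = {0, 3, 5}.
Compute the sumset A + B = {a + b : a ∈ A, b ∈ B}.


A + B = {a + b : a ∈ A, b ∈ B}.
Enumerate all |A|·|B| = 3·3 = 9 pairs (a, b) and collect distinct sums.
a = -5: -5+0=-5, -5+3=-2, -5+5=0
a = 2: 2+0=2, 2+3=5, 2+5=7
a = 12: 12+0=12, 12+3=15, 12+5=17
Collecting distinct sums: A + B = {-5, -2, 0, 2, 5, 7, 12, 15, 17}
|A + B| = 9

A + B = {-5, -2, 0, 2, 5, 7, 12, 15, 17}


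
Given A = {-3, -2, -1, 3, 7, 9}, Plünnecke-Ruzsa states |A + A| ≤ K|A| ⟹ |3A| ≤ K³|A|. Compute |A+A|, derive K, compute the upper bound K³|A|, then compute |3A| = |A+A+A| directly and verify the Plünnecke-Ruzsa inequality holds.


|A| = 6.
Step 1: Compute A + A by enumerating all 36 pairs.
A + A = {-6, -5, -4, -3, -2, 0, 1, 2, 4, 5, 6, 7, 8, 10, 12, 14, 16, 18}, so |A + A| = 18.
Step 2: Doubling constant K = |A + A|/|A| = 18/6 = 18/6 ≈ 3.0000.
Step 3: Plünnecke-Ruzsa gives |3A| ≤ K³·|A| = (3.0000)³ · 6 ≈ 162.0000.
Step 4: Compute 3A = A + A + A directly by enumerating all triples (a,b,c) ∈ A³; |3A| = 32.
Step 5: Check 32 ≤ 162.0000? Yes ✓.

K = 18/6, Plünnecke-Ruzsa bound K³|A| ≈ 162.0000, |3A| = 32, inequality holds.


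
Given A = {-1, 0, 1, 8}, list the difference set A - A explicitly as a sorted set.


A - A = {a - a' : a, a' ∈ A}.
Compute a - a' for each ordered pair (a, a'):
a = -1: -1--1=0, -1-0=-1, -1-1=-2, -1-8=-9
a = 0: 0--1=1, 0-0=0, 0-1=-1, 0-8=-8
a = 1: 1--1=2, 1-0=1, 1-1=0, 1-8=-7
a = 8: 8--1=9, 8-0=8, 8-1=7, 8-8=0
Collecting distinct values (and noting 0 appears from a-a):
A - A = {-9, -8, -7, -2, -1, 0, 1, 2, 7, 8, 9}
|A - A| = 11

A - A = {-9, -8, -7, -2, -1, 0, 1, 2, 7, 8, 9}


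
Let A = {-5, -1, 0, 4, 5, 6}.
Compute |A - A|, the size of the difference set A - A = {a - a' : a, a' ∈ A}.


A - A = {a - a' : a, a' ∈ A}; |A| = 6.
Bounds: 2|A|-1 ≤ |A - A| ≤ |A|² - |A| + 1, i.e. 11 ≤ |A - A| ≤ 31.
Note: 0 ∈ A - A always (from a - a). The set is symmetric: if d ∈ A - A then -d ∈ A - A.
Enumerate nonzero differences d = a - a' with a > a' (then include -d):
Positive differences: {1, 2, 4, 5, 6, 7, 9, 10, 11}
Full difference set: {0} ∪ (positive diffs) ∪ (negative diffs).
|A - A| = 1 + 2·9 = 19 (matches direct enumeration: 19).

|A - A| = 19


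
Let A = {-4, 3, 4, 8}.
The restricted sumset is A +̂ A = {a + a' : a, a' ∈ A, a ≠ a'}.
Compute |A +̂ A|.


Restricted sumset: A +̂ A = {a + a' : a ∈ A, a' ∈ A, a ≠ a'}.
Equivalently, take A + A and drop any sum 2a that is achievable ONLY as a + a for a ∈ A (i.e. sums representable only with equal summands).
Enumerate pairs (a, a') with a < a' (symmetric, so each unordered pair gives one sum; this covers all a ≠ a'):
  -4 + 3 = -1
  -4 + 4 = 0
  -4 + 8 = 4
  3 + 4 = 7
  3 + 8 = 11
  4 + 8 = 12
Collected distinct sums: {-1, 0, 4, 7, 11, 12}
|A +̂ A| = 6
(Reference bound: |A +̂ A| ≥ 2|A| - 3 for |A| ≥ 2, with |A| = 4 giving ≥ 5.)

|A +̂ A| = 6


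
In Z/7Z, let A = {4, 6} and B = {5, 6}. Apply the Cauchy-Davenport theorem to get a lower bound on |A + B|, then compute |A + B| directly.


Cauchy-Davenport: |A + B| ≥ min(p, |A| + |B| - 1) for A, B nonempty in Z/pZ.
|A| = 2, |B| = 2, p = 7.
CD lower bound = min(7, 2 + 2 - 1) = min(7, 3) = 3.
Compute A + B mod 7 directly:
a = 4: 4+5=2, 4+6=3
a = 6: 6+5=4, 6+6=5
A + B = {2, 3, 4, 5}, so |A + B| = 4.
Verify: 4 ≥ 3? Yes ✓.

CD lower bound = 3, actual |A + B| = 4.


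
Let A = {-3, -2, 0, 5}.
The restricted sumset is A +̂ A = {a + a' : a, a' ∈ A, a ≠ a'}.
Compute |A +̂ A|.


Restricted sumset: A +̂ A = {a + a' : a ∈ A, a' ∈ A, a ≠ a'}.
Equivalently, take A + A and drop any sum 2a that is achievable ONLY as a + a for a ∈ A (i.e. sums representable only with equal summands).
Enumerate pairs (a, a') with a < a' (symmetric, so each unordered pair gives one sum; this covers all a ≠ a'):
  -3 + -2 = -5
  -3 + 0 = -3
  -3 + 5 = 2
  -2 + 0 = -2
  -2 + 5 = 3
  0 + 5 = 5
Collected distinct sums: {-5, -3, -2, 2, 3, 5}
|A +̂ A| = 6
(Reference bound: |A +̂ A| ≥ 2|A| - 3 for |A| ≥ 2, with |A| = 4 giving ≥ 5.)

|A +̂ A| = 6


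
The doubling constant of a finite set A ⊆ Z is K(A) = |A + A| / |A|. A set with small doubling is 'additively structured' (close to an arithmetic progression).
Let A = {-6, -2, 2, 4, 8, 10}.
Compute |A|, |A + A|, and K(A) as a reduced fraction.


|A| = 6.
Compute A + A by enumerating all 36 pairs.
A + A = {-12, -8, -4, -2, 0, 2, 4, 6, 8, 10, 12, 14, 16, 18, 20}, so |A + A| = 15.
K = |A + A| / |A| = 15/6 = 5/2 ≈ 2.5000.
Reference: AP of size 6 gives K = 11/6 ≈ 1.8333; a fully generic set of size 6 gives K ≈ 3.5000.

|A| = 6, |A + A| = 15, K = 15/6 = 5/2.


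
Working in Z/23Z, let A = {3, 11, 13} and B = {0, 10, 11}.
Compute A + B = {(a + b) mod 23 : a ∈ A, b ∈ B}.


Work in Z/23Z: reduce every sum a + b modulo 23.
Enumerate all 9 pairs:
a = 3: 3+0=3, 3+10=13, 3+11=14
a = 11: 11+0=11, 11+10=21, 11+11=22
a = 13: 13+0=13, 13+10=0, 13+11=1
Distinct residues collected: {0, 1, 3, 11, 13, 14, 21, 22}
|A + B| = 8 (out of 23 total residues).

A + B = {0, 1, 3, 11, 13, 14, 21, 22}


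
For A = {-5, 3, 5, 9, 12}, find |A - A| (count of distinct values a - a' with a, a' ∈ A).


A - A = {a - a' : a, a' ∈ A}; |A| = 5.
Bounds: 2|A|-1 ≤ |A - A| ≤ |A|² - |A| + 1, i.e. 9 ≤ |A - A| ≤ 21.
Note: 0 ∈ A - A always (from a - a). The set is symmetric: if d ∈ A - A then -d ∈ A - A.
Enumerate nonzero differences d = a - a' with a > a' (then include -d):
Positive differences: {2, 3, 4, 6, 7, 8, 9, 10, 14, 17}
Full difference set: {0} ∪ (positive diffs) ∪ (negative diffs).
|A - A| = 1 + 2·10 = 21 (matches direct enumeration: 21).

|A - A| = 21


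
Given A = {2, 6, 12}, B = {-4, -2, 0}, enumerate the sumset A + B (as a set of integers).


A + B = {a + b : a ∈ A, b ∈ B}.
Enumerate all |A|·|B| = 3·3 = 9 pairs (a, b) and collect distinct sums.
a = 2: 2+-4=-2, 2+-2=0, 2+0=2
a = 6: 6+-4=2, 6+-2=4, 6+0=6
a = 12: 12+-4=8, 12+-2=10, 12+0=12
Collecting distinct sums: A + B = {-2, 0, 2, 4, 6, 8, 10, 12}
|A + B| = 8

A + B = {-2, 0, 2, 4, 6, 8, 10, 12}


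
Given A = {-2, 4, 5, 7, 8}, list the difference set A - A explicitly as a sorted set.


A - A = {a - a' : a, a' ∈ A}.
Compute a - a' for each ordered pair (a, a'):
a = -2: -2--2=0, -2-4=-6, -2-5=-7, -2-7=-9, -2-8=-10
a = 4: 4--2=6, 4-4=0, 4-5=-1, 4-7=-3, 4-8=-4
a = 5: 5--2=7, 5-4=1, 5-5=0, 5-7=-2, 5-8=-3
a = 7: 7--2=9, 7-4=3, 7-5=2, 7-7=0, 7-8=-1
a = 8: 8--2=10, 8-4=4, 8-5=3, 8-7=1, 8-8=0
Collecting distinct values (and noting 0 appears from a-a):
A - A = {-10, -9, -7, -6, -4, -3, -2, -1, 0, 1, 2, 3, 4, 6, 7, 9, 10}
|A - A| = 17

A - A = {-10, -9, -7, -6, -4, -3, -2, -1, 0, 1, 2, 3, 4, 6, 7, 9, 10}


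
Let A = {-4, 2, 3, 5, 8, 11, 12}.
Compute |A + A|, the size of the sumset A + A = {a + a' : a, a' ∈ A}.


A + A = {a + a' : a, a' ∈ A}; |A| = 7.
General bounds: 2|A| - 1 ≤ |A + A| ≤ |A|(|A|+1)/2, i.e. 13 ≤ |A + A| ≤ 28.
Lower bound 2|A|-1 is attained iff A is an arithmetic progression.
Enumerate sums a + a' for a ≤ a' (symmetric, so this suffices):
a = -4: -4+-4=-8, -4+2=-2, -4+3=-1, -4+5=1, -4+8=4, -4+11=7, -4+12=8
a = 2: 2+2=4, 2+3=5, 2+5=7, 2+8=10, 2+11=13, 2+12=14
a = 3: 3+3=6, 3+5=8, 3+8=11, 3+11=14, 3+12=15
a = 5: 5+5=10, 5+8=13, 5+11=16, 5+12=17
a = 8: 8+8=16, 8+11=19, 8+12=20
a = 11: 11+11=22, 11+12=23
a = 12: 12+12=24
Distinct sums: {-8, -2, -1, 1, 4, 5, 6, 7, 8, 10, 11, 13, 14, 15, 16, 17, 19, 20, 22, 23, 24}
|A + A| = 21

|A + A| = 21


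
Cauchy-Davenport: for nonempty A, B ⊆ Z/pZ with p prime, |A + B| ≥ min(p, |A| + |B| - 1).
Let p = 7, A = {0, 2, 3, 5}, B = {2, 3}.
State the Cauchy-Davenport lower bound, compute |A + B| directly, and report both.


Cauchy-Davenport: |A + B| ≥ min(p, |A| + |B| - 1) for A, B nonempty in Z/pZ.
|A| = 4, |B| = 2, p = 7.
CD lower bound = min(7, 4 + 2 - 1) = min(7, 5) = 5.
Compute A + B mod 7 directly:
a = 0: 0+2=2, 0+3=3
a = 2: 2+2=4, 2+3=5
a = 3: 3+2=5, 3+3=6
a = 5: 5+2=0, 5+3=1
A + B = {0, 1, 2, 3, 4, 5, 6}, so |A + B| = 7.
Verify: 7 ≥ 5? Yes ✓.

CD lower bound = 5, actual |A + B| = 7.


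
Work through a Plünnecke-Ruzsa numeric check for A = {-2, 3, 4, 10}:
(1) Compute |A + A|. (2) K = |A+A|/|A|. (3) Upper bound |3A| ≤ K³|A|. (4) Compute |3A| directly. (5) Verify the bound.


|A| = 4.
Step 1: Compute A + A by enumerating all 16 pairs.
A + A = {-4, 1, 2, 6, 7, 8, 13, 14, 20}, so |A + A| = 9.
Step 2: Doubling constant K = |A + A|/|A| = 9/4 = 9/4 ≈ 2.2500.
Step 3: Plünnecke-Ruzsa gives |3A| ≤ K³·|A| = (2.2500)³ · 4 ≈ 45.5625.
Step 4: Compute 3A = A + A + A directly by enumerating all triples (a,b,c) ∈ A³; |3A| = 16.
Step 5: Check 16 ≤ 45.5625? Yes ✓.

K = 9/4, Plünnecke-Ruzsa bound K³|A| ≈ 45.5625, |3A| = 16, inequality holds.


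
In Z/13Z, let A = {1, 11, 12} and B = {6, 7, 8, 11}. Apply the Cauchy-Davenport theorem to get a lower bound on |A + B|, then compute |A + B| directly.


Cauchy-Davenport: |A + B| ≥ min(p, |A| + |B| - 1) for A, B nonempty in Z/pZ.
|A| = 3, |B| = 4, p = 13.
CD lower bound = min(13, 3 + 4 - 1) = min(13, 6) = 6.
Compute A + B mod 13 directly:
a = 1: 1+6=7, 1+7=8, 1+8=9, 1+11=12
a = 11: 11+6=4, 11+7=5, 11+8=6, 11+11=9
a = 12: 12+6=5, 12+7=6, 12+8=7, 12+11=10
A + B = {4, 5, 6, 7, 8, 9, 10, 12}, so |A + B| = 8.
Verify: 8 ≥ 6? Yes ✓.

CD lower bound = 6, actual |A + B| = 8.


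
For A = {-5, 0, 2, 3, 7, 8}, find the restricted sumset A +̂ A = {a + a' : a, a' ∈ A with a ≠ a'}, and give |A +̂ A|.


Restricted sumset: A +̂ A = {a + a' : a ∈ A, a' ∈ A, a ≠ a'}.
Equivalently, take A + A and drop any sum 2a that is achievable ONLY as a + a for a ∈ A (i.e. sums representable only with equal summands).
Enumerate pairs (a, a') with a < a' (symmetric, so each unordered pair gives one sum; this covers all a ≠ a'):
  -5 + 0 = -5
  -5 + 2 = -3
  -5 + 3 = -2
  -5 + 7 = 2
  -5 + 8 = 3
  0 + 2 = 2
  0 + 3 = 3
  0 + 7 = 7
  0 + 8 = 8
  2 + 3 = 5
  2 + 7 = 9
  2 + 8 = 10
  3 + 7 = 10
  3 + 8 = 11
  7 + 8 = 15
Collected distinct sums: {-5, -3, -2, 2, 3, 5, 7, 8, 9, 10, 11, 15}
|A +̂ A| = 12
(Reference bound: |A +̂ A| ≥ 2|A| - 3 for |A| ≥ 2, with |A| = 6 giving ≥ 9.)

|A +̂ A| = 12


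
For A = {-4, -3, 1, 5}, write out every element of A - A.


A - A = {a - a' : a, a' ∈ A}.
Compute a - a' for each ordered pair (a, a'):
a = -4: -4--4=0, -4--3=-1, -4-1=-5, -4-5=-9
a = -3: -3--4=1, -3--3=0, -3-1=-4, -3-5=-8
a = 1: 1--4=5, 1--3=4, 1-1=0, 1-5=-4
a = 5: 5--4=9, 5--3=8, 5-1=4, 5-5=0
Collecting distinct values (and noting 0 appears from a-a):
A - A = {-9, -8, -5, -4, -1, 0, 1, 4, 5, 8, 9}
|A - A| = 11

A - A = {-9, -8, -5, -4, -1, 0, 1, 4, 5, 8, 9}


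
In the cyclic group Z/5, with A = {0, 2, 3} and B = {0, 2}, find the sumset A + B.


Work in Z/5Z: reduce every sum a + b modulo 5.
Enumerate all 6 pairs:
a = 0: 0+0=0, 0+2=2
a = 2: 2+0=2, 2+2=4
a = 3: 3+0=3, 3+2=0
Distinct residues collected: {0, 2, 3, 4}
|A + B| = 4 (out of 5 total residues).

A + B = {0, 2, 3, 4}


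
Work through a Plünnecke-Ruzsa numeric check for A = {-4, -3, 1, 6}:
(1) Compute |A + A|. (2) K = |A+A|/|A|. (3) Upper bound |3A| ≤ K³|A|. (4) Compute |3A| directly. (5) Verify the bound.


|A| = 4.
Step 1: Compute A + A by enumerating all 16 pairs.
A + A = {-8, -7, -6, -3, -2, 2, 3, 7, 12}, so |A + A| = 9.
Step 2: Doubling constant K = |A + A|/|A| = 9/4 = 9/4 ≈ 2.2500.
Step 3: Plünnecke-Ruzsa gives |3A| ≤ K³·|A| = (2.2500)³ · 4 ≈ 45.5625.
Step 4: Compute 3A = A + A + A directly by enumerating all triples (a,b,c) ∈ A³; |3A| = 16.
Step 5: Check 16 ≤ 45.5625? Yes ✓.

K = 9/4, Plünnecke-Ruzsa bound K³|A| ≈ 45.5625, |3A| = 16, inequality holds.


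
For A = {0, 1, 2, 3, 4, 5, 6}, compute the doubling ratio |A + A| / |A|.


|A| = 7.
Compute A + A by enumerating all 49 pairs.
A + A = {0, 1, 2, 3, 4, 5, 6, 7, 8, 9, 10, 11, 12}, so |A + A| = 13.
K = |A + A| / |A| = 13/7 (already in lowest terms) ≈ 1.8571.
Reference: AP of size 7 gives K = 13/7 ≈ 1.8571; a fully generic set of size 7 gives K ≈ 4.0000.

|A| = 7, |A + A| = 13, K = 13/7.


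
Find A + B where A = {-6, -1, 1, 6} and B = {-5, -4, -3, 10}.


A + B = {a + b : a ∈ A, b ∈ B}.
Enumerate all |A|·|B| = 4·4 = 16 pairs (a, b) and collect distinct sums.
a = -6: -6+-5=-11, -6+-4=-10, -6+-3=-9, -6+10=4
a = -1: -1+-5=-6, -1+-4=-5, -1+-3=-4, -1+10=9
a = 1: 1+-5=-4, 1+-4=-3, 1+-3=-2, 1+10=11
a = 6: 6+-5=1, 6+-4=2, 6+-3=3, 6+10=16
Collecting distinct sums: A + B = {-11, -10, -9, -6, -5, -4, -3, -2, 1, 2, 3, 4, 9, 11, 16}
|A + B| = 15

A + B = {-11, -10, -9, -6, -5, -4, -3, -2, 1, 2, 3, 4, 9, 11, 16}


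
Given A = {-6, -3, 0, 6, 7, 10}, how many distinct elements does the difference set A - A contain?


A - A = {a - a' : a, a' ∈ A}; |A| = 6.
Bounds: 2|A|-1 ≤ |A - A| ≤ |A|² - |A| + 1, i.e. 11 ≤ |A - A| ≤ 31.
Note: 0 ∈ A - A always (from a - a). The set is symmetric: if d ∈ A - A then -d ∈ A - A.
Enumerate nonzero differences d = a - a' with a > a' (then include -d):
Positive differences: {1, 3, 4, 6, 7, 9, 10, 12, 13, 16}
Full difference set: {0} ∪ (positive diffs) ∪ (negative diffs).
|A - A| = 1 + 2·10 = 21 (matches direct enumeration: 21).

|A - A| = 21


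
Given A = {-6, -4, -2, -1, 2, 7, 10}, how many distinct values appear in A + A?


A + A = {a + a' : a, a' ∈ A}; |A| = 7.
General bounds: 2|A| - 1 ≤ |A + A| ≤ |A|(|A|+1)/2, i.e. 13 ≤ |A + A| ≤ 28.
Lower bound 2|A|-1 is attained iff A is an arithmetic progression.
Enumerate sums a + a' for a ≤ a' (symmetric, so this suffices):
a = -6: -6+-6=-12, -6+-4=-10, -6+-2=-8, -6+-1=-7, -6+2=-4, -6+7=1, -6+10=4
a = -4: -4+-4=-8, -4+-2=-6, -4+-1=-5, -4+2=-2, -4+7=3, -4+10=6
a = -2: -2+-2=-4, -2+-1=-3, -2+2=0, -2+7=5, -2+10=8
a = -1: -1+-1=-2, -1+2=1, -1+7=6, -1+10=9
a = 2: 2+2=4, 2+7=9, 2+10=12
a = 7: 7+7=14, 7+10=17
a = 10: 10+10=20
Distinct sums: {-12, -10, -8, -7, -6, -5, -4, -3, -2, 0, 1, 3, 4, 5, 6, 8, 9, 12, 14, 17, 20}
|A + A| = 21

|A + A| = 21


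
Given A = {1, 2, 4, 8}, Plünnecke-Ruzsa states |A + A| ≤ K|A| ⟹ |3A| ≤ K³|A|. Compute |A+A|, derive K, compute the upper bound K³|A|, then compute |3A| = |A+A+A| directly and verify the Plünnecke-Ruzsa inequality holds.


|A| = 4.
Step 1: Compute A + A by enumerating all 16 pairs.
A + A = {2, 3, 4, 5, 6, 8, 9, 10, 12, 16}, so |A + A| = 10.
Step 2: Doubling constant K = |A + A|/|A| = 10/4 = 10/4 ≈ 2.5000.
Step 3: Plünnecke-Ruzsa gives |3A| ≤ K³·|A| = (2.5000)³ · 4 ≈ 62.5000.
Step 4: Compute 3A = A + A + A directly by enumerating all triples (a,b,c) ∈ A³; |3A| = 17.
Step 5: Check 17 ≤ 62.5000? Yes ✓.

K = 10/4, Plünnecke-Ruzsa bound K³|A| ≈ 62.5000, |3A| = 17, inequality holds.


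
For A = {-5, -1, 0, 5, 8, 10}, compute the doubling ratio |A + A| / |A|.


|A| = 6.
Compute A + A by enumerating all 36 pairs.
A + A = {-10, -6, -5, -2, -1, 0, 3, 4, 5, 7, 8, 9, 10, 13, 15, 16, 18, 20}, so |A + A| = 18.
K = |A + A| / |A| = 18/6 = 3/1 ≈ 3.0000.
Reference: AP of size 6 gives K = 11/6 ≈ 1.8333; a fully generic set of size 6 gives K ≈ 3.5000.

|A| = 6, |A + A| = 18, K = 18/6 = 3/1.


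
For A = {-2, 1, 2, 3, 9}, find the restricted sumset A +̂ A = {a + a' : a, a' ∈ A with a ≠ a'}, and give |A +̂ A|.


Restricted sumset: A +̂ A = {a + a' : a ∈ A, a' ∈ A, a ≠ a'}.
Equivalently, take A + A and drop any sum 2a that is achievable ONLY as a + a for a ∈ A (i.e. sums representable only with equal summands).
Enumerate pairs (a, a') with a < a' (symmetric, so each unordered pair gives one sum; this covers all a ≠ a'):
  -2 + 1 = -1
  -2 + 2 = 0
  -2 + 3 = 1
  -2 + 9 = 7
  1 + 2 = 3
  1 + 3 = 4
  1 + 9 = 10
  2 + 3 = 5
  2 + 9 = 11
  3 + 9 = 12
Collected distinct sums: {-1, 0, 1, 3, 4, 5, 7, 10, 11, 12}
|A +̂ A| = 10
(Reference bound: |A +̂ A| ≥ 2|A| - 3 for |A| ≥ 2, with |A| = 5 giving ≥ 7.)

|A +̂ A| = 10


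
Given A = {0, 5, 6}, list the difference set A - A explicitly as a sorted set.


A - A = {a - a' : a, a' ∈ A}.
Compute a - a' for each ordered pair (a, a'):
a = 0: 0-0=0, 0-5=-5, 0-6=-6
a = 5: 5-0=5, 5-5=0, 5-6=-1
a = 6: 6-0=6, 6-5=1, 6-6=0
Collecting distinct values (and noting 0 appears from a-a):
A - A = {-6, -5, -1, 0, 1, 5, 6}
|A - A| = 7

A - A = {-6, -5, -1, 0, 1, 5, 6}


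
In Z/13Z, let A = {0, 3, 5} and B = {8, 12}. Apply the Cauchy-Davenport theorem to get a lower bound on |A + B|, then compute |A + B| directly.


Cauchy-Davenport: |A + B| ≥ min(p, |A| + |B| - 1) for A, B nonempty in Z/pZ.
|A| = 3, |B| = 2, p = 13.
CD lower bound = min(13, 3 + 2 - 1) = min(13, 4) = 4.
Compute A + B mod 13 directly:
a = 0: 0+8=8, 0+12=12
a = 3: 3+8=11, 3+12=2
a = 5: 5+8=0, 5+12=4
A + B = {0, 2, 4, 8, 11, 12}, so |A + B| = 6.
Verify: 6 ≥ 4? Yes ✓.

CD lower bound = 4, actual |A + B| = 6.


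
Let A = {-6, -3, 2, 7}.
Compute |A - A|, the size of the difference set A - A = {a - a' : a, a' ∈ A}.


A - A = {a - a' : a, a' ∈ A}; |A| = 4.
Bounds: 2|A|-1 ≤ |A - A| ≤ |A|² - |A| + 1, i.e. 7 ≤ |A - A| ≤ 13.
Note: 0 ∈ A - A always (from a - a). The set is symmetric: if d ∈ A - A then -d ∈ A - A.
Enumerate nonzero differences d = a - a' with a > a' (then include -d):
Positive differences: {3, 5, 8, 10, 13}
Full difference set: {0} ∪ (positive diffs) ∪ (negative diffs).
|A - A| = 1 + 2·5 = 11 (matches direct enumeration: 11).

|A - A| = 11


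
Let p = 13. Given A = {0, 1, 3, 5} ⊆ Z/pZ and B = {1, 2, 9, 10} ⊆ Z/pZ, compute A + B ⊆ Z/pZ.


Work in Z/13Z: reduce every sum a + b modulo 13.
Enumerate all 16 pairs:
a = 0: 0+1=1, 0+2=2, 0+9=9, 0+10=10
a = 1: 1+1=2, 1+2=3, 1+9=10, 1+10=11
a = 3: 3+1=4, 3+2=5, 3+9=12, 3+10=0
a = 5: 5+1=6, 5+2=7, 5+9=1, 5+10=2
Distinct residues collected: {0, 1, 2, 3, 4, 5, 6, 7, 9, 10, 11, 12}
|A + B| = 12 (out of 13 total residues).

A + B = {0, 1, 2, 3, 4, 5, 6, 7, 9, 10, 11, 12}


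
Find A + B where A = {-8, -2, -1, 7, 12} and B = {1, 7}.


A + B = {a + b : a ∈ A, b ∈ B}.
Enumerate all |A|·|B| = 5·2 = 10 pairs (a, b) and collect distinct sums.
a = -8: -8+1=-7, -8+7=-1
a = -2: -2+1=-1, -2+7=5
a = -1: -1+1=0, -1+7=6
a = 7: 7+1=8, 7+7=14
a = 12: 12+1=13, 12+7=19
Collecting distinct sums: A + B = {-7, -1, 0, 5, 6, 8, 13, 14, 19}
|A + B| = 9

A + B = {-7, -1, 0, 5, 6, 8, 13, 14, 19}


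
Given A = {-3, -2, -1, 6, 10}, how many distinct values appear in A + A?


A + A = {a + a' : a, a' ∈ A}; |A| = 5.
General bounds: 2|A| - 1 ≤ |A + A| ≤ |A|(|A|+1)/2, i.e. 9 ≤ |A + A| ≤ 15.
Lower bound 2|A|-1 is attained iff A is an arithmetic progression.
Enumerate sums a + a' for a ≤ a' (symmetric, so this suffices):
a = -3: -3+-3=-6, -3+-2=-5, -3+-1=-4, -3+6=3, -3+10=7
a = -2: -2+-2=-4, -2+-1=-3, -2+6=4, -2+10=8
a = -1: -1+-1=-2, -1+6=5, -1+10=9
a = 6: 6+6=12, 6+10=16
a = 10: 10+10=20
Distinct sums: {-6, -5, -4, -3, -2, 3, 4, 5, 7, 8, 9, 12, 16, 20}
|A + A| = 14

|A + A| = 14


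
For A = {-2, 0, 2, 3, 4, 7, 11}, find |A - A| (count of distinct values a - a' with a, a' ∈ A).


A - A = {a - a' : a, a' ∈ A}; |A| = 7.
Bounds: 2|A|-1 ≤ |A - A| ≤ |A|² - |A| + 1, i.e. 13 ≤ |A - A| ≤ 43.
Note: 0 ∈ A - A always (from a - a). The set is symmetric: if d ∈ A - A then -d ∈ A - A.
Enumerate nonzero differences d = a - a' with a > a' (then include -d):
Positive differences: {1, 2, 3, 4, 5, 6, 7, 8, 9, 11, 13}
Full difference set: {0} ∪ (positive diffs) ∪ (negative diffs).
|A - A| = 1 + 2·11 = 23 (matches direct enumeration: 23).

|A - A| = 23


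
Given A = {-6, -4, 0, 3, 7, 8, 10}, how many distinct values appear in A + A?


A + A = {a + a' : a, a' ∈ A}; |A| = 7.
General bounds: 2|A| - 1 ≤ |A + A| ≤ |A|(|A|+1)/2, i.e. 13 ≤ |A + A| ≤ 28.
Lower bound 2|A|-1 is attained iff A is an arithmetic progression.
Enumerate sums a + a' for a ≤ a' (symmetric, so this suffices):
a = -6: -6+-6=-12, -6+-4=-10, -6+0=-6, -6+3=-3, -6+7=1, -6+8=2, -6+10=4
a = -4: -4+-4=-8, -4+0=-4, -4+3=-1, -4+7=3, -4+8=4, -4+10=6
a = 0: 0+0=0, 0+3=3, 0+7=7, 0+8=8, 0+10=10
a = 3: 3+3=6, 3+7=10, 3+8=11, 3+10=13
a = 7: 7+7=14, 7+8=15, 7+10=17
a = 8: 8+8=16, 8+10=18
a = 10: 10+10=20
Distinct sums: {-12, -10, -8, -6, -4, -3, -1, 0, 1, 2, 3, 4, 6, 7, 8, 10, 11, 13, 14, 15, 16, 17, 18, 20}
|A + A| = 24

|A + A| = 24


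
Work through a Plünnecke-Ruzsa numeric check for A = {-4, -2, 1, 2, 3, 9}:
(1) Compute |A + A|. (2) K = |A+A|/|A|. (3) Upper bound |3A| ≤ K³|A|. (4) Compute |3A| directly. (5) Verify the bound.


|A| = 6.
Step 1: Compute A + A by enumerating all 36 pairs.
A + A = {-8, -6, -4, -3, -2, -1, 0, 1, 2, 3, 4, 5, 6, 7, 10, 11, 12, 18}, so |A + A| = 18.
Step 2: Doubling constant K = |A + A|/|A| = 18/6 = 18/6 ≈ 3.0000.
Step 3: Plünnecke-Ruzsa gives |3A| ≤ K³·|A| = (3.0000)³ · 6 ≈ 162.0000.
Step 4: Compute 3A = A + A + A directly by enumerating all triples (a,b,c) ∈ A³; |3A| = 31.
Step 5: Check 31 ≤ 162.0000? Yes ✓.

K = 18/6, Plünnecke-Ruzsa bound K³|A| ≈ 162.0000, |3A| = 31, inequality holds.


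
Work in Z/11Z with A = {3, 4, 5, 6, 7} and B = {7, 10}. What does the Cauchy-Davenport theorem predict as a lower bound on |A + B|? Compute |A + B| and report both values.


Cauchy-Davenport: |A + B| ≥ min(p, |A| + |B| - 1) for A, B nonempty in Z/pZ.
|A| = 5, |B| = 2, p = 11.
CD lower bound = min(11, 5 + 2 - 1) = min(11, 6) = 6.
Compute A + B mod 11 directly:
a = 3: 3+7=10, 3+10=2
a = 4: 4+7=0, 4+10=3
a = 5: 5+7=1, 5+10=4
a = 6: 6+7=2, 6+10=5
a = 7: 7+7=3, 7+10=6
A + B = {0, 1, 2, 3, 4, 5, 6, 10}, so |A + B| = 8.
Verify: 8 ≥ 6? Yes ✓.

CD lower bound = 6, actual |A + B| = 8.


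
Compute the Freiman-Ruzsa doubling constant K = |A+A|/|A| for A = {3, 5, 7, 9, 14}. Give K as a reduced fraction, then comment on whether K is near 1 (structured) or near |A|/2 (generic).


|A| = 5.
Compute A + A by enumerating all 25 pairs.
A + A = {6, 8, 10, 12, 14, 16, 17, 18, 19, 21, 23, 28}, so |A + A| = 12.
K = |A + A| / |A| = 12/5 (already in lowest terms) ≈ 2.4000.
Reference: AP of size 5 gives K = 9/5 ≈ 1.8000; a fully generic set of size 5 gives K ≈ 3.0000.

|A| = 5, |A + A| = 12, K = 12/5.


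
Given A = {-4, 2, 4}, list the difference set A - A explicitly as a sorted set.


A - A = {a - a' : a, a' ∈ A}.
Compute a - a' for each ordered pair (a, a'):
a = -4: -4--4=0, -4-2=-6, -4-4=-8
a = 2: 2--4=6, 2-2=0, 2-4=-2
a = 4: 4--4=8, 4-2=2, 4-4=0
Collecting distinct values (and noting 0 appears from a-a):
A - A = {-8, -6, -2, 0, 2, 6, 8}
|A - A| = 7

A - A = {-8, -6, -2, 0, 2, 6, 8}


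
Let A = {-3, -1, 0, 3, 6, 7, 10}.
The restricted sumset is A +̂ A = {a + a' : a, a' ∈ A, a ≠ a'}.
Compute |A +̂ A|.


Restricted sumset: A +̂ A = {a + a' : a ∈ A, a' ∈ A, a ≠ a'}.
Equivalently, take A + A and drop any sum 2a that is achievable ONLY as a + a for a ∈ A (i.e. sums representable only with equal summands).
Enumerate pairs (a, a') with a < a' (symmetric, so each unordered pair gives one sum; this covers all a ≠ a'):
  -3 + -1 = -4
  -3 + 0 = -3
  -3 + 3 = 0
  -3 + 6 = 3
  -3 + 7 = 4
  -3 + 10 = 7
  -1 + 0 = -1
  -1 + 3 = 2
  -1 + 6 = 5
  -1 + 7 = 6
  -1 + 10 = 9
  0 + 3 = 3
  0 + 6 = 6
  0 + 7 = 7
  0 + 10 = 10
  3 + 6 = 9
  3 + 7 = 10
  3 + 10 = 13
  6 + 7 = 13
  6 + 10 = 16
  7 + 10 = 17
Collected distinct sums: {-4, -3, -1, 0, 2, 3, 4, 5, 6, 7, 9, 10, 13, 16, 17}
|A +̂ A| = 15
(Reference bound: |A +̂ A| ≥ 2|A| - 3 for |A| ≥ 2, with |A| = 7 giving ≥ 11.)

|A +̂ A| = 15


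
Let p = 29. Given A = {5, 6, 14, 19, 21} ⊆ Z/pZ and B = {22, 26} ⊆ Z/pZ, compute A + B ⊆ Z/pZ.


Work in Z/29Z: reduce every sum a + b modulo 29.
Enumerate all 10 pairs:
a = 5: 5+22=27, 5+26=2
a = 6: 6+22=28, 6+26=3
a = 14: 14+22=7, 14+26=11
a = 19: 19+22=12, 19+26=16
a = 21: 21+22=14, 21+26=18
Distinct residues collected: {2, 3, 7, 11, 12, 14, 16, 18, 27, 28}
|A + B| = 10 (out of 29 total residues).

A + B = {2, 3, 7, 11, 12, 14, 16, 18, 27, 28}


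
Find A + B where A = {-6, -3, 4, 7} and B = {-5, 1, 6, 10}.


A + B = {a + b : a ∈ A, b ∈ B}.
Enumerate all |A|·|B| = 4·4 = 16 pairs (a, b) and collect distinct sums.
a = -6: -6+-5=-11, -6+1=-5, -6+6=0, -6+10=4
a = -3: -3+-5=-8, -3+1=-2, -3+6=3, -3+10=7
a = 4: 4+-5=-1, 4+1=5, 4+6=10, 4+10=14
a = 7: 7+-5=2, 7+1=8, 7+6=13, 7+10=17
Collecting distinct sums: A + B = {-11, -8, -5, -2, -1, 0, 2, 3, 4, 5, 7, 8, 10, 13, 14, 17}
|A + B| = 16

A + B = {-11, -8, -5, -2, -1, 0, 2, 3, 4, 5, 7, 8, 10, 13, 14, 17}


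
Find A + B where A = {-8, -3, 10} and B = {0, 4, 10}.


A + B = {a + b : a ∈ A, b ∈ B}.
Enumerate all |A|·|B| = 3·3 = 9 pairs (a, b) and collect distinct sums.
a = -8: -8+0=-8, -8+4=-4, -8+10=2
a = -3: -3+0=-3, -3+4=1, -3+10=7
a = 10: 10+0=10, 10+4=14, 10+10=20
Collecting distinct sums: A + B = {-8, -4, -3, 1, 2, 7, 10, 14, 20}
|A + B| = 9

A + B = {-8, -4, -3, 1, 2, 7, 10, 14, 20}


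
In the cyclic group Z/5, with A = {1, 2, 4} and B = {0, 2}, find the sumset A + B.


Work in Z/5Z: reduce every sum a + b modulo 5.
Enumerate all 6 pairs:
a = 1: 1+0=1, 1+2=3
a = 2: 2+0=2, 2+2=4
a = 4: 4+0=4, 4+2=1
Distinct residues collected: {1, 2, 3, 4}
|A + B| = 4 (out of 5 total residues).

A + B = {1, 2, 3, 4}


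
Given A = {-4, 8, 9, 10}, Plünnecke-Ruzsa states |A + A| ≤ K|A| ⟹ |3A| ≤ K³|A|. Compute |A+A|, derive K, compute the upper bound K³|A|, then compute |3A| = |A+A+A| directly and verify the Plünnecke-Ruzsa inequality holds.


|A| = 4.
Step 1: Compute A + A by enumerating all 16 pairs.
A + A = {-8, 4, 5, 6, 16, 17, 18, 19, 20}, so |A + A| = 9.
Step 2: Doubling constant K = |A + A|/|A| = 9/4 = 9/4 ≈ 2.2500.
Step 3: Plünnecke-Ruzsa gives |3A| ≤ K³·|A| = (2.2500)³ · 4 ≈ 45.5625.
Step 4: Compute 3A = A + A + A directly by enumerating all triples (a,b,c) ∈ A³; |3A| = 16.
Step 5: Check 16 ≤ 45.5625? Yes ✓.

K = 9/4, Plünnecke-Ruzsa bound K³|A| ≈ 45.5625, |3A| = 16, inequality holds.


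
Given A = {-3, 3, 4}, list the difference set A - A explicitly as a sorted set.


A - A = {a - a' : a, a' ∈ A}.
Compute a - a' for each ordered pair (a, a'):
a = -3: -3--3=0, -3-3=-6, -3-4=-7
a = 3: 3--3=6, 3-3=0, 3-4=-1
a = 4: 4--3=7, 4-3=1, 4-4=0
Collecting distinct values (and noting 0 appears from a-a):
A - A = {-7, -6, -1, 0, 1, 6, 7}
|A - A| = 7

A - A = {-7, -6, -1, 0, 1, 6, 7}


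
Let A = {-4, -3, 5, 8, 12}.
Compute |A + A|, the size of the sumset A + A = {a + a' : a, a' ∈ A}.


A + A = {a + a' : a, a' ∈ A}; |A| = 5.
General bounds: 2|A| - 1 ≤ |A + A| ≤ |A|(|A|+1)/2, i.e. 9 ≤ |A + A| ≤ 15.
Lower bound 2|A|-1 is attained iff A is an arithmetic progression.
Enumerate sums a + a' for a ≤ a' (symmetric, so this suffices):
a = -4: -4+-4=-8, -4+-3=-7, -4+5=1, -4+8=4, -4+12=8
a = -3: -3+-3=-6, -3+5=2, -3+8=5, -3+12=9
a = 5: 5+5=10, 5+8=13, 5+12=17
a = 8: 8+8=16, 8+12=20
a = 12: 12+12=24
Distinct sums: {-8, -7, -6, 1, 2, 4, 5, 8, 9, 10, 13, 16, 17, 20, 24}
|A + A| = 15

|A + A| = 15


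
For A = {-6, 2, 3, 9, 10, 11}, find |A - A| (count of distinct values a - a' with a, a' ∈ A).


A - A = {a - a' : a, a' ∈ A}; |A| = 6.
Bounds: 2|A|-1 ≤ |A - A| ≤ |A|² - |A| + 1, i.e. 11 ≤ |A - A| ≤ 31.
Note: 0 ∈ A - A always (from a - a). The set is symmetric: if d ∈ A - A then -d ∈ A - A.
Enumerate nonzero differences d = a - a' with a > a' (then include -d):
Positive differences: {1, 2, 6, 7, 8, 9, 15, 16, 17}
Full difference set: {0} ∪ (positive diffs) ∪ (negative diffs).
|A - A| = 1 + 2·9 = 19 (matches direct enumeration: 19).

|A - A| = 19


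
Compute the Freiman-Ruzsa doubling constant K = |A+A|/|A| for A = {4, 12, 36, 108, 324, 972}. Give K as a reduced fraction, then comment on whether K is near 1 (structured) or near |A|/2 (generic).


|A| = 6.
Compute A + A by enumerating all 36 pairs.
A + A = {8, 16, 24, 40, 48, 72, 112, 120, 144, 216, 328, 336, 360, 432, 648, 976, 984, 1008, 1080, 1296, 1944}, so |A + A| = 21.
K = |A + A| / |A| = 21/6 = 7/2 ≈ 3.5000.
Reference: AP of size 6 gives K = 11/6 ≈ 1.8333; a fully generic set of size 6 gives K ≈ 3.5000.

|A| = 6, |A + A| = 21, K = 21/6 = 7/2.


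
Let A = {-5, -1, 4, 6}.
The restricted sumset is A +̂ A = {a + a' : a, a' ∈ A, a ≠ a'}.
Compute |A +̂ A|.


Restricted sumset: A +̂ A = {a + a' : a ∈ A, a' ∈ A, a ≠ a'}.
Equivalently, take A + A and drop any sum 2a that is achievable ONLY as a + a for a ∈ A (i.e. sums representable only with equal summands).
Enumerate pairs (a, a') with a < a' (symmetric, so each unordered pair gives one sum; this covers all a ≠ a'):
  -5 + -1 = -6
  -5 + 4 = -1
  -5 + 6 = 1
  -1 + 4 = 3
  -1 + 6 = 5
  4 + 6 = 10
Collected distinct sums: {-6, -1, 1, 3, 5, 10}
|A +̂ A| = 6
(Reference bound: |A +̂ A| ≥ 2|A| - 3 for |A| ≥ 2, with |A| = 4 giving ≥ 5.)

|A +̂ A| = 6


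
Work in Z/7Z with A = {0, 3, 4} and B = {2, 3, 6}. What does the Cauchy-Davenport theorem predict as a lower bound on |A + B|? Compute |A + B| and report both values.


Cauchy-Davenport: |A + B| ≥ min(p, |A| + |B| - 1) for A, B nonempty in Z/pZ.
|A| = 3, |B| = 3, p = 7.
CD lower bound = min(7, 3 + 3 - 1) = min(7, 5) = 5.
Compute A + B mod 7 directly:
a = 0: 0+2=2, 0+3=3, 0+6=6
a = 3: 3+2=5, 3+3=6, 3+6=2
a = 4: 4+2=6, 4+3=0, 4+6=3
A + B = {0, 2, 3, 5, 6}, so |A + B| = 5.
Verify: 5 ≥ 5? Yes ✓.

CD lower bound = 5, actual |A + B| = 5.


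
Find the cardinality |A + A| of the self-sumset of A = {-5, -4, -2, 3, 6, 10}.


A + A = {a + a' : a, a' ∈ A}; |A| = 6.
General bounds: 2|A| - 1 ≤ |A + A| ≤ |A|(|A|+1)/2, i.e. 11 ≤ |A + A| ≤ 21.
Lower bound 2|A|-1 is attained iff A is an arithmetic progression.
Enumerate sums a + a' for a ≤ a' (symmetric, so this suffices):
a = -5: -5+-5=-10, -5+-4=-9, -5+-2=-7, -5+3=-2, -5+6=1, -5+10=5
a = -4: -4+-4=-8, -4+-2=-6, -4+3=-1, -4+6=2, -4+10=6
a = -2: -2+-2=-4, -2+3=1, -2+6=4, -2+10=8
a = 3: 3+3=6, 3+6=9, 3+10=13
a = 6: 6+6=12, 6+10=16
a = 10: 10+10=20
Distinct sums: {-10, -9, -8, -7, -6, -4, -2, -1, 1, 2, 4, 5, 6, 8, 9, 12, 13, 16, 20}
|A + A| = 19

|A + A| = 19


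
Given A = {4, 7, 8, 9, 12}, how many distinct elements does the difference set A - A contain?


A - A = {a - a' : a, a' ∈ A}; |A| = 5.
Bounds: 2|A|-1 ≤ |A - A| ≤ |A|² - |A| + 1, i.e. 9 ≤ |A - A| ≤ 21.
Note: 0 ∈ A - A always (from a - a). The set is symmetric: if d ∈ A - A then -d ∈ A - A.
Enumerate nonzero differences d = a - a' with a > a' (then include -d):
Positive differences: {1, 2, 3, 4, 5, 8}
Full difference set: {0} ∪ (positive diffs) ∪ (negative diffs).
|A - A| = 1 + 2·6 = 13 (matches direct enumeration: 13).

|A - A| = 13


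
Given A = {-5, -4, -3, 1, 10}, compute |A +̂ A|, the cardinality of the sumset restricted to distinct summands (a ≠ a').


Restricted sumset: A +̂ A = {a + a' : a ∈ A, a' ∈ A, a ≠ a'}.
Equivalently, take A + A and drop any sum 2a that is achievable ONLY as a + a for a ∈ A (i.e. sums representable only with equal summands).
Enumerate pairs (a, a') with a < a' (symmetric, so each unordered pair gives one sum; this covers all a ≠ a'):
  -5 + -4 = -9
  -5 + -3 = -8
  -5 + 1 = -4
  -5 + 10 = 5
  -4 + -3 = -7
  -4 + 1 = -3
  -4 + 10 = 6
  -3 + 1 = -2
  -3 + 10 = 7
  1 + 10 = 11
Collected distinct sums: {-9, -8, -7, -4, -3, -2, 5, 6, 7, 11}
|A +̂ A| = 10
(Reference bound: |A +̂ A| ≥ 2|A| - 3 for |A| ≥ 2, with |A| = 5 giving ≥ 7.)

|A +̂ A| = 10


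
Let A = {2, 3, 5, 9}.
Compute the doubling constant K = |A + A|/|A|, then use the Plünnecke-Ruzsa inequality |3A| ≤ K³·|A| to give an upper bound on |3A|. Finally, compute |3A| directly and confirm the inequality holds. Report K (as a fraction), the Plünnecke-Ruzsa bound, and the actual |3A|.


|A| = 4.
Step 1: Compute A + A by enumerating all 16 pairs.
A + A = {4, 5, 6, 7, 8, 10, 11, 12, 14, 18}, so |A + A| = 10.
Step 2: Doubling constant K = |A + A|/|A| = 10/4 = 10/4 ≈ 2.5000.
Step 3: Plünnecke-Ruzsa gives |3A| ≤ K³·|A| = (2.5000)³ · 4 ≈ 62.5000.
Step 4: Compute 3A = A + A + A directly by enumerating all triples (a,b,c) ∈ A³; |3A| = 17.
Step 5: Check 17 ≤ 62.5000? Yes ✓.

K = 10/4, Plünnecke-Ruzsa bound K³|A| ≈ 62.5000, |3A| = 17, inequality holds.


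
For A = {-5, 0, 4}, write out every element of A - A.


A - A = {a - a' : a, a' ∈ A}.
Compute a - a' for each ordered pair (a, a'):
a = -5: -5--5=0, -5-0=-5, -5-4=-9
a = 0: 0--5=5, 0-0=0, 0-4=-4
a = 4: 4--5=9, 4-0=4, 4-4=0
Collecting distinct values (and noting 0 appears from a-a):
A - A = {-9, -5, -4, 0, 4, 5, 9}
|A - A| = 7

A - A = {-9, -5, -4, 0, 4, 5, 9}


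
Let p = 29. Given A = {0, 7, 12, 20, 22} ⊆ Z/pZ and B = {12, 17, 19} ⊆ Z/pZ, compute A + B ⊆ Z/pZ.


Work in Z/29Z: reduce every sum a + b modulo 29.
Enumerate all 15 pairs:
a = 0: 0+12=12, 0+17=17, 0+19=19
a = 7: 7+12=19, 7+17=24, 7+19=26
a = 12: 12+12=24, 12+17=0, 12+19=2
a = 20: 20+12=3, 20+17=8, 20+19=10
a = 22: 22+12=5, 22+17=10, 22+19=12
Distinct residues collected: {0, 2, 3, 5, 8, 10, 12, 17, 19, 24, 26}
|A + B| = 11 (out of 29 total residues).

A + B = {0, 2, 3, 5, 8, 10, 12, 17, 19, 24, 26}


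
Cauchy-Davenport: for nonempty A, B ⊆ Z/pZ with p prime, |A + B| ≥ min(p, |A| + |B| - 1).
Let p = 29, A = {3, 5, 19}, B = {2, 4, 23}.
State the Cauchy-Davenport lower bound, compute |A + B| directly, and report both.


Cauchy-Davenport: |A + B| ≥ min(p, |A| + |B| - 1) for A, B nonempty in Z/pZ.
|A| = 3, |B| = 3, p = 29.
CD lower bound = min(29, 3 + 3 - 1) = min(29, 5) = 5.
Compute A + B mod 29 directly:
a = 3: 3+2=5, 3+4=7, 3+23=26
a = 5: 5+2=7, 5+4=9, 5+23=28
a = 19: 19+2=21, 19+4=23, 19+23=13
A + B = {5, 7, 9, 13, 21, 23, 26, 28}, so |A + B| = 8.
Verify: 8 ≥ 5? Yes ✓.

CD lower bound = 5, actual |A + B| = 8.


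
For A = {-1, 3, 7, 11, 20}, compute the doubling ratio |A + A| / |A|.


|A| = 5.
Compute A + A by enumerating all 25 pairs.
A + A = {-2, 2, 6, 10, 14, 18, 19, 22, 23, 27, 31, 40}, so |A + A| = 12.
K = |A + A| / |A| = 12/5 (already in lowest terms) ≈ 2.4000.
Reference: AP of size 5 gives K = 9/5 ≈ 1.8000; a fully generic set of size 5 gives K ≈ 3.0000.

|A| = 5, |A + A| = 12, K = 12/5.


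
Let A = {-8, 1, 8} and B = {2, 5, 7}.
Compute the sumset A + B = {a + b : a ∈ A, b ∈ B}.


A + B = {a + b : a ∈ A, b ∈ B}.
Enumerate all |A|·|B| = 3·3 = 9 pairs (a, b) and collect distinct sums.
a = -8: -8+2=-6, -8+5=-3, -8+7=-1
a = 1: 1+2=3, 1+5=6, 1+7=8
a = 8: 8+2=10, 8+5=13, 8+7=15
Collecting distinct sums: A + B = {-6, -3, -1, 3, 6, 8, 10, 13, 15}
|A + B| = 9

A + B = {-6, -3, -1, 3, 6, 8, 10, 13, 15}


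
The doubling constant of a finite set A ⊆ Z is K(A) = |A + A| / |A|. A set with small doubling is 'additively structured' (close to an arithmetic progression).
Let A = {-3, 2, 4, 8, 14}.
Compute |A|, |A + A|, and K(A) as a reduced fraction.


|A| = 5.
Compute A + A by enumerating all 25 pairs.
A + A = {-6, -1, 1, 4, 5, 6, 8, 10, 11, 12, 16, 18, 22, 28}, so |A + A| = 14.
K = |A + A| / |A| = 14/5 (already in lowest terms) ≈ 2.8000.
Reference: AP of size 5 gives K = 9/5 ≈ 1.8000; a fully generic set of size 5 gives K ≈ 3.0000.

|A| = 5, |A + A| = 14, K = 14/5.


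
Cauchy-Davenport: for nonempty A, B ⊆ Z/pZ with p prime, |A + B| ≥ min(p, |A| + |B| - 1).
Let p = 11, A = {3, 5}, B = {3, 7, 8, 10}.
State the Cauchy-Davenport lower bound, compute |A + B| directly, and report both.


Cauchy-Davenport: |A + B| ≥ min(p, |A| + |B| - 1) for A, B nonempty in Z/pZ.
|A| = 2, |B| = 4, p = 11.
CD lower bound = min(11, 2 + 4 - 1) = min(11, 5) = 5.
Compute A + B mod 11 directly:
a = 3: 3+3=6, 3+7=10, 3+8=0, 3+10=2
a = 5: 5+3=8, 5+7=1, 5+8=2, 5+10=4
A + B = {0, 1, 2, 4, 6, 8, 10}, so |A + B| = 7.
Verify: 7 ≥ 5? Yes ✓.

CD lower bound = 5, actual |A + B| = 7.
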